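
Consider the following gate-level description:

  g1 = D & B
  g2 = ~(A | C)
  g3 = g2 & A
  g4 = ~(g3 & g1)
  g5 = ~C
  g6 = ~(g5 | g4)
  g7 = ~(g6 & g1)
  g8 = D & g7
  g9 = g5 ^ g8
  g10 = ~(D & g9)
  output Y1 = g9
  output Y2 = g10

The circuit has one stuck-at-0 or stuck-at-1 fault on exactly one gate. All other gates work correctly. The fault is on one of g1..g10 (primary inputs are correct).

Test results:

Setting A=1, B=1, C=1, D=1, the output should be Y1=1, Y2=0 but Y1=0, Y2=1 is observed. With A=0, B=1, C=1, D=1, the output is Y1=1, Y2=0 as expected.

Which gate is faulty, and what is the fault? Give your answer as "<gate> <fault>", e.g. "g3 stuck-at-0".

g2 stuck-at-1

Fault-free values for test 1 (A=1, B=1, C=1, D=1): g1=1, g2=0, g3=0, g4=1, g5=0, g6=0, g7=1, g8=1, g9=1, g10=0, giving Y1=1, Y2=0. Observed Y1=0, Y2=1.
Test 1: faults giving observed Y1=0, Y2=1 are {g2 stuck-at-1, g3 stuck-at-1, g4 stuck-at-0, g5 stuck-at-1, g6 stuck-at-1, g7 stuck-at-0, g8 stuck-at-0, g9 stuck-at-0}.
Test 2 (A=0, B=1, C=1, D=1): fault-free g1=1, g2=0, g3=0, g4=1, g5=0, g6=0, g7=1, g8=1, g9=1, g10=0 → Y1=1, Y2=0; observed Y1=1, Y2=0. Eliminates g3 stuck-at-1, g4 stuck-at-0, g5 stuck-at-1, g6 stuck-at-1, g7 stuck-at-0, g8 stuck-at-0, g9 stuck-at-0.
Only g2 stuck-at-1 is consistent with every test.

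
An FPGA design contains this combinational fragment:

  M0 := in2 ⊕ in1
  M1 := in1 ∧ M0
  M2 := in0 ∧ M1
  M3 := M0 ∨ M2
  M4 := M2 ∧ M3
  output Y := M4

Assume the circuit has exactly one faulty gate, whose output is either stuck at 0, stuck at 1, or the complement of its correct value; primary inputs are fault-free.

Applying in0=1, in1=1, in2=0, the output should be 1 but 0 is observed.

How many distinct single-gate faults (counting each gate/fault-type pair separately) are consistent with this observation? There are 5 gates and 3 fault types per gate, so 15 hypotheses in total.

Fault-free: M0=1, M1=1, M2=1, M3=1, M4=1 → 1. Observed 0.
  M0: stuck-at-0, inverted output ✓; others ✗
  M1: stuck-at-0, inverted output ✓; others ✗
  M2: stuck-at-0, inverted output ✓; others ✗
  M3: stuck-at-0, inverted output ✓; others ✗
  M4: stuck-at-0, inverted output ✓; others ✗
Consistent faults: {M0 stuck-at-0, M0 inverted output, M1 stuck-at-0, M1 inverted output, M2 stuck-at-0, M2 inverted output, M3 stuck-at-0, M3 inverted output, M4 stuck-at-0, M4 inverted output} — 10 in all.

10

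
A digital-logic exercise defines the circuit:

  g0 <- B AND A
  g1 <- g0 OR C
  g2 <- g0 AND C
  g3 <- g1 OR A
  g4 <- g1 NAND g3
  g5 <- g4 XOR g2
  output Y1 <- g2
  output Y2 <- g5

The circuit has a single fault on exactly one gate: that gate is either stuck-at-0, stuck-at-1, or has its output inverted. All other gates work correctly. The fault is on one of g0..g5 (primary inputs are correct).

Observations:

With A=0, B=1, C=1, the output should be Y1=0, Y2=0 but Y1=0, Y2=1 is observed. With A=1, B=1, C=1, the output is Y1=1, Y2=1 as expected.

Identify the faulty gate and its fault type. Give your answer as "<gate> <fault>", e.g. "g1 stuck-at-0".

g5 stuck-at-1

Fault-free values for test 1 (A=0, B=1, C=1): g0=0, g1=1, g2=0, g3=1, g4=0, g5=0, giving Y1=0, Y2=0. Observed Y1=0, Y2=1.
Test 1: faults giving observed Y1=0, Y2=1 are {g1 stuck-at-0, g1 inverted output, g3 stuck-at-0, g3 inverted output, g4 stuck-at-1, g4 inverted output, g5 stuck-at-1, g5 inverted output}.
Test 2 (A=1, B=1, C=1): fault-free g0=1, g1=1, g2=1, g3=1, g4=0, g5=1 → Y1=1, Y2=1; observed Y1=1, Y2=1. Eliminates g1 stuck-at-0, g1 inverted output, g3 stuck-at-0, g3 inverted output, g4 stuck-at-1, g4 inverted output, g5 inverted output.
Only g5 stuck-at-1 is consistent with every test.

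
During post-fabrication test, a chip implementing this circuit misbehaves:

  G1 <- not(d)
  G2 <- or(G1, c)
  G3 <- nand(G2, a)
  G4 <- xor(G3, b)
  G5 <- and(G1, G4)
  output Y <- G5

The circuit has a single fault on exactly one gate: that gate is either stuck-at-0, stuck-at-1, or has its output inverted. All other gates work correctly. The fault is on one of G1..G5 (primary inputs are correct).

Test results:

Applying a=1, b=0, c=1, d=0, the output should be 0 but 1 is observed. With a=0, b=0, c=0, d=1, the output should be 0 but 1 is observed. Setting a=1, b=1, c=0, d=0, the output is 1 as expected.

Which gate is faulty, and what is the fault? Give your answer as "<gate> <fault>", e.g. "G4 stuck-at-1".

Fault-free values for test 1 (a=1, b=0, c=1, d=0): G1=1, G2=1, G3=0, G4=0, G5=0, giving Y=0. Observed 1.
Test 1: faults giving observed 1 are {G2 stuck-at-0, G2 inverted output, G3 stuck-at-1, G3 inverted output, G4 stuck-at-1, G4 inverted output, G5 stuck-at-1, G5 inverted output}.
Test 2 (a=0, b=0, c=0, d=1): fault-free G1=0, G2=0, G3=1, G4=1, G5=0 → 0; observed 1. Eliminates G2 stuck-at-0, G2 inverted output, G3 stuck-at-1, G3 inverted output, G4 stuck-at-1, G4 inverted output.
Test 3 (a=1, b=1, c=0, d=0): fault-free G1=1, G2=1, G3=0, G4=1, G5=1 → 1; observed 1. Eliminates G5 inverted output.
Only G5 stuck-at-1 is consistent with every test.

G5 stuck-at-1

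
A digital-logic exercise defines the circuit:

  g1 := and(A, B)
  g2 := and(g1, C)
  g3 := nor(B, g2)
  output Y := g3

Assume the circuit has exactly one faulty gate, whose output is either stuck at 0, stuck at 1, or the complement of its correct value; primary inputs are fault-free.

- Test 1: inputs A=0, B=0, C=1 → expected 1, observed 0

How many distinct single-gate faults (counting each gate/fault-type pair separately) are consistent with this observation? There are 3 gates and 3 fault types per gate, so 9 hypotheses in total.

6

Fault-free: g1=0, g2=0, g3=1 → 1. Observed 0.
  g1 stuck-at-0: output 1 ✗
  g1 stuck-at-1: output 0 ✓
  g1 inverted output: output 0 ✓
  g2 stuck-at-0: output 1 ✗
  g2 stuck-at-1: output 0 ✓
  g2 inverted output: output 0 ✓
  g3 stuck-at-0: output 0 ✓
  g3 stuck-at-1: output 1 ✗
  g3 inverted output: output 0 ✓
Consistent faults: {g1 stuck-at-1, g1 inverted output, g2 stuck-at-1, g2 inverted output, g3 stuck-at-0, g3 inverted output} — 6 in all.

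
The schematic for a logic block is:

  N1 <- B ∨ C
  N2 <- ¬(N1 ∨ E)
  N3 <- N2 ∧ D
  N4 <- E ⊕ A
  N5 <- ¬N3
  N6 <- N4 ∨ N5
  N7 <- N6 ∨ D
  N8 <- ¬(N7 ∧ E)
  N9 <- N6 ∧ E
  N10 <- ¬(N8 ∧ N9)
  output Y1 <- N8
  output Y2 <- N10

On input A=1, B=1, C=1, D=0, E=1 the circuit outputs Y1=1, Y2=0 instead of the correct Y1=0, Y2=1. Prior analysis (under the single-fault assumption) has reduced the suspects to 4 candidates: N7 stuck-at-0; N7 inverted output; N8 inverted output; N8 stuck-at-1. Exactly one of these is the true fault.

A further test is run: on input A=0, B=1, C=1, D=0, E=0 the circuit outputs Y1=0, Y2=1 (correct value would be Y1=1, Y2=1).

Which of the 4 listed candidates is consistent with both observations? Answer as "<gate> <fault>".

Evaluate each candidate on input A=0, B=1, C=1, D=0, E=0:
  N7 stuck-at-0: N1=1, N2=0, N3=0, N4=0, N5=1, N6=1, N7=0 [stuck-at-0], N8=1, N9=0, N10=1 → Y1=1, Y2=1 — eliminated
  N7 inverted output: N1=1, N2=0, N3=0, N4=0, N5=1, N6=1, N7=0 [inverted output], N8=1, N9=0, N10=1 → Y1=1, Y2=1 — eliminated
  N8 inverted output: N1=1, N2=0, N3=0, N4=0, N5=1, N6=1, N7=1, N8=0 [inverted output], N9=0, N10=1 → Y1=0, Y2=1 — matches
  N8 stuck-at-1: N1=1, N2=0, N3=0, N4=0, N5=1, N6=1, N7=1, N8=1 [stuck-at-1], N9=0, N10=1 → Y1=1, Y2=1 — eliminated
Only N8 inverted output reproduces the observed Y1=0, Y2=1.

N8 inverted output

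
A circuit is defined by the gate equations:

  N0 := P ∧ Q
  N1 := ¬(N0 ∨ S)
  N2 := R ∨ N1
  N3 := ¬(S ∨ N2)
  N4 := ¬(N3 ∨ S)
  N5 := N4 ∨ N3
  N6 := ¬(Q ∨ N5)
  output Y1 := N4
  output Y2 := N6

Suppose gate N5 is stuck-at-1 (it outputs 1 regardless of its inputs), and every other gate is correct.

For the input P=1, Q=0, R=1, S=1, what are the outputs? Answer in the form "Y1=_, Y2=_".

Propagate with N5 forced: N0=0, N1=0, N2=1, N3=0, N4=0, N5=1 [stuck-at-1], N6=0.
So the outputs are Y1=0, Y2=0. (Without the fault they would be Y1=0, Y2=1.)

Y1=0, Y2=0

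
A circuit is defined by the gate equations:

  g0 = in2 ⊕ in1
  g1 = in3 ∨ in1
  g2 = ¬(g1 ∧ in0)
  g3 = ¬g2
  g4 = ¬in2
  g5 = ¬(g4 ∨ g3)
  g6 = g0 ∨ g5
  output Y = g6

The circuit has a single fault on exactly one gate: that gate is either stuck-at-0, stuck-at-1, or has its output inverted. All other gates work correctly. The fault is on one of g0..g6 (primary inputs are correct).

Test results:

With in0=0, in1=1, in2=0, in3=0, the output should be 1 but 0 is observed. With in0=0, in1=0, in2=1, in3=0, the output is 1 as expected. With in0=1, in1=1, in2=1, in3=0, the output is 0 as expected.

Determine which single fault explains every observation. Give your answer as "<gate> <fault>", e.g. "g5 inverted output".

Fault-free values for test 1 (in0=0, in1=1, in2=0, in3=0): g0=1, g1=1, g2=1, g3=0, g4=1, g5=0, g6=1, giving Y=1. Observed 0.
Test 1: faults giving observed 0 are {g0 stuck-at-0, g0 inverted output, g6 stuck-at-0, g6 inverted output}.
Test 2 (in0=0, in1=0, in2=1, in3=0): fault-free g0=1, g1=0, g2=1, g3=0, g4=0, g5=1, g6=1 → 1; observed 1. Eliminates g6 stuck-at-0, g6 inverted output.
Test 3 (in0=1, in1=1, in2=1, in3=0): fault-free g0=0, g1=1, g2=0, g3=1, g4=0, g5=0, g6=0 → 0; observed 0. Eliminates g0 inverted output.
Only g0 stuck-at-0 is consistent with every test.

g0 stuck-at-0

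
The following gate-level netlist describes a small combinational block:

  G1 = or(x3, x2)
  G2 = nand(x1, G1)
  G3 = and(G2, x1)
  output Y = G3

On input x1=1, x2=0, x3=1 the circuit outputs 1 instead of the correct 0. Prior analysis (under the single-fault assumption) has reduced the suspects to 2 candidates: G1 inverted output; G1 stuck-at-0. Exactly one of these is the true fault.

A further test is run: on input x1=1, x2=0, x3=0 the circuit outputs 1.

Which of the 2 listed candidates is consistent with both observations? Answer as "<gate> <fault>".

G1 stuck-at-0

Evaluate each candidate on input x1=1, x2=0, x3=0:
  G1 inverted output: G1=1 [inverted output], G2=0, G3=0 → 0 — eliminated
  G1 stuck-at-0: G1=0 [stuck-at-0], G2=1, G3=1 → 1 — matches
Only G1 stuck-at-0 reproduces the observed 1.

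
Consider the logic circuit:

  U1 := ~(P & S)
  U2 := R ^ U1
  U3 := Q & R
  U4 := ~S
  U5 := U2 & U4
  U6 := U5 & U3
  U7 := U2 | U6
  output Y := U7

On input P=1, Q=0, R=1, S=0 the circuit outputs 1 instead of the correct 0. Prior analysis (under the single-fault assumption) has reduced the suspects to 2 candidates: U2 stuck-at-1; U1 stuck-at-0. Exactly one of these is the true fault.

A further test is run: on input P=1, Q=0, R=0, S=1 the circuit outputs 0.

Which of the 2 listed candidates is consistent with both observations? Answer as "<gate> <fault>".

Evaluate each candidate on input P=1, Q=0, R=0, S=1:
  U2 stuck-at-1: U1=0, U2=1 [stuck-at-1], U3=0, U4=0, U5=0, U6=0, U7=1 → 1 — eliminated
  U1 stuck-at-0: U1=0 [stuck-at-0], U2=0, U3=0, U4=0, U5=0, U6=0, U7=0 → 0 — matches
Only U1 stuck-at-0 reproduces the observed 0.

U1 stuck-at-0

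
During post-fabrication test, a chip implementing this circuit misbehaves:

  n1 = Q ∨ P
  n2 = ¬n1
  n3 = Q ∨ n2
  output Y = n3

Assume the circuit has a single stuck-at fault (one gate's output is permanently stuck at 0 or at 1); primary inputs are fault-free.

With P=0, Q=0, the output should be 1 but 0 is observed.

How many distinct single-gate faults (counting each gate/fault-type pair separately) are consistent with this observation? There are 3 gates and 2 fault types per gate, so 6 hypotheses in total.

3

Fault-free: n1=0, n2=1, n3=1 → 1. Observed 0.
  n1 stuck-at-0: output 1 ✗
  n1 stuck-at-1: output 0 ✓
  n2 stuck-at-0: output 0 ✓
  n2 stuck-at-1: output 1 ✗
  n3 stuck-at-0: output 0 ✓
  n3 stuck-at-1: output 1 ✗
Consistent faults: {n1 stuck-at-1, n2 stuck-at-0, n3 stuck-at-0} — 3 in all.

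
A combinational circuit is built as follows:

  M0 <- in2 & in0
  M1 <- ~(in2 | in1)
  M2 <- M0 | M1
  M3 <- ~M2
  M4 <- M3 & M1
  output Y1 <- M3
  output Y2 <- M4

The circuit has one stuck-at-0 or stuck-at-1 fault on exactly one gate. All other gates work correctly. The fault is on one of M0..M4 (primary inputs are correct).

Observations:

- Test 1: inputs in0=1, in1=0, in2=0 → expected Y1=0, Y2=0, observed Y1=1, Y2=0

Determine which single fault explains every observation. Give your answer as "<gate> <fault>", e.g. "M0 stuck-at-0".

M1 stuck-at-0

Fault-free values for test 1 (in0=1, in1=0, in2=0): M0=0, M1=1, M2=1, M3=0, M4=0, giving Y1=0, Y2=0. Observed Y1=1, Y2=0.
Test 1: faults giving observed Y1=1, Y2=0 are {M1 stuck-at-0}.
Only M1 stuck-at-0 is consistent with every test.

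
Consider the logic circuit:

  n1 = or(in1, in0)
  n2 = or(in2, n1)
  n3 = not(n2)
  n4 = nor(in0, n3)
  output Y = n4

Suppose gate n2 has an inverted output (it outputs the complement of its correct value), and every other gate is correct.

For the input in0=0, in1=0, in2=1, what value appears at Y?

0

Propagate with n2 forced: n1=0, n2=0 [inverted output], n3=1, n4=0.
So Y = 0. (Without the fault it would be 1.)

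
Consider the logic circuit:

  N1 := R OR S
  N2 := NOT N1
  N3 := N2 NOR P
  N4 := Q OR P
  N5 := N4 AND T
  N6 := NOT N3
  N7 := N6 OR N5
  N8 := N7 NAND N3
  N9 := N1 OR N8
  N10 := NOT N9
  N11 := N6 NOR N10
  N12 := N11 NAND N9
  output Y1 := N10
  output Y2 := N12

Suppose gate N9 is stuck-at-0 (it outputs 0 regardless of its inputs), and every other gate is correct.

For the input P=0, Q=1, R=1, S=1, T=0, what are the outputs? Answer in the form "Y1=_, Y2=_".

Propagate with N9 forced: N1=1, N2=0, N3=1, N4=1, N5=0, N6=0, N7=0, N8=1, N9=0 [stuck-at-0], N10=1, N11=0, N12=1.
So the outputs are Y1=1, Y2=1. (Without the fault they would be Y1=0, Y2=0.)

Y1=1, Y2=1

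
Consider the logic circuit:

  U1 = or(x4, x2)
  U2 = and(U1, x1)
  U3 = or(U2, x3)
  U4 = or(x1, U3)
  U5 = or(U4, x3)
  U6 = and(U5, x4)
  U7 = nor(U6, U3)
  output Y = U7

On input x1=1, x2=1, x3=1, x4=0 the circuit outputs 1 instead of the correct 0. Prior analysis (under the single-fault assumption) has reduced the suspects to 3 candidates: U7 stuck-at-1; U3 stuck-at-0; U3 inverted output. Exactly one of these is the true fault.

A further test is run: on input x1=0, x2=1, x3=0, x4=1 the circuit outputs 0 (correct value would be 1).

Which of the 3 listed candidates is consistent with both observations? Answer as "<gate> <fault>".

U3 inverted output

Evaluate each candidate on input x1=0, x2=1, x3=0, x4=1:
  U7 stuck-at-1: U1=1, U2=0, U3=0, U4=0, U5=0, U6=0, U7=1 [stuck-at-1] → 1 — eliminated
  U3 stuck-at-0: U1=1, U2=0, U3=0 [stuck-at-0], U4=0, U5=0, U6=0, U7=1 → 1 — eliminated
  U3 inverted output: U1=1, U2=0, U3=1 [inverted output], U4=1, U5=1, U6=1, U7=0 → 0 — matches
Only U3 inverted output reproduces the observed 0.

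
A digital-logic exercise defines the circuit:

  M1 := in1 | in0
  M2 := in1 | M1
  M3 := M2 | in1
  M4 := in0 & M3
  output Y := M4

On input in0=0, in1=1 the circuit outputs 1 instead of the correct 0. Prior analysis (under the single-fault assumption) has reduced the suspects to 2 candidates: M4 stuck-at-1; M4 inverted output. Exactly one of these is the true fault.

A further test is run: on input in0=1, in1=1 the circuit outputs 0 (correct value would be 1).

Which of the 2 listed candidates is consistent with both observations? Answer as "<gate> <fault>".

Evaluate each candidate on input in0=1, in1=1:
  M4 stuck-at-1: M1=1, M2=1, M3=1, M4=1 [stuck-at-1] → 1 — eliminated
  M4 inverted output: M1=1, M2=1, M3=1, M4=0 [inverted output] → 0 — matches
Only M4 inverted output reproduces the observed 0.

M4 inverted output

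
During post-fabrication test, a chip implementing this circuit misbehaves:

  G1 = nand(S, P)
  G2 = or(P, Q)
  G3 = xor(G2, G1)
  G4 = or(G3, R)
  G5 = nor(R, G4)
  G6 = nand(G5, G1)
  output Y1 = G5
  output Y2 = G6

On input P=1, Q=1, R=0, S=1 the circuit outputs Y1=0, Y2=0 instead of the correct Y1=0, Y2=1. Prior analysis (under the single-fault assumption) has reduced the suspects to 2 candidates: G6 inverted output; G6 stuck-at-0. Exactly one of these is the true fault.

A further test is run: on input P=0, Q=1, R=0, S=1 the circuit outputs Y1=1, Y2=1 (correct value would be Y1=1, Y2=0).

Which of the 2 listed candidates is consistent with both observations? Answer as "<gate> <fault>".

Evaluate each candidate on input P=0, Q=1, R=0, S=1:
  G6 inverted output: G1=1, G2=1, G3=0, G4=0, G5=1, G6=1 [inverted output] → Y1=1, Y2=1 — matches
  G6 stuck-at-0: G1=1, G2=1, G3=0, G4=0, G5=1, G6=0 [stuck-at-0] → Y1=1, Y2=0 — eliminated
Only G6 inverted output reproduces the observed Y1=1, Y2=1.

G6 inverted output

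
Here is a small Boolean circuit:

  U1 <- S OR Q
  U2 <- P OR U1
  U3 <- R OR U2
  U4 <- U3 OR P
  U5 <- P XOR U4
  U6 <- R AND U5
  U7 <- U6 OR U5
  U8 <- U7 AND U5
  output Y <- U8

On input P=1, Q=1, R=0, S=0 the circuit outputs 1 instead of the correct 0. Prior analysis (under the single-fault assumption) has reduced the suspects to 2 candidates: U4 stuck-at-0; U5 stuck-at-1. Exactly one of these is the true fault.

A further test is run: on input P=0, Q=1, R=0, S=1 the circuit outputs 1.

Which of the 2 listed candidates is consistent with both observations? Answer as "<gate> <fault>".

Evaluate each candidate on input P=0, Q=1, R=0, S=1:
  U4 stuck-at-0: U1=1, U2=1, U3=1, U4=0 [stuck-at-0], U5=0, U6=0, U7=0, U8=0 → 0 — eliminated
  U5 stuck-at-1: U1=1, U2=1, U3=1, U4=1, U5=1 [stuck-at-1], U6=0, U7=1, U8=1 → 1 — matches
Only U5 stuck-at-1 reproduces the observed 1.

U5 stuck-at-1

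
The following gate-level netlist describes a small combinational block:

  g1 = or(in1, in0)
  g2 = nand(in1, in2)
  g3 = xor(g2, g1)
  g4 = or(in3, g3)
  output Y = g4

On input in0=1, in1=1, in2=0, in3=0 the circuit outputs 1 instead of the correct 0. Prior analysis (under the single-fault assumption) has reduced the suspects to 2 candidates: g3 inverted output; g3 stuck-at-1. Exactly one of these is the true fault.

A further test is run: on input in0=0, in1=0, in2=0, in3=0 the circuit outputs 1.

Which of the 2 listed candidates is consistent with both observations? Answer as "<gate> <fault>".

Evaluate each candidate on input in0=0, in1=0, in2=0, in3=0:
  g3 inverted output: g1=0, g2=1, g3=0 [inverted output], g4=0 → 0 — eliminated
  g3 stuck-at-1: g1=0, g2=1, g3=1 [stuck-at-1], g4=1 → 1 — matches
Only g3 stuck-at-1 reproduces the observed 1.

g3 stuck-at-1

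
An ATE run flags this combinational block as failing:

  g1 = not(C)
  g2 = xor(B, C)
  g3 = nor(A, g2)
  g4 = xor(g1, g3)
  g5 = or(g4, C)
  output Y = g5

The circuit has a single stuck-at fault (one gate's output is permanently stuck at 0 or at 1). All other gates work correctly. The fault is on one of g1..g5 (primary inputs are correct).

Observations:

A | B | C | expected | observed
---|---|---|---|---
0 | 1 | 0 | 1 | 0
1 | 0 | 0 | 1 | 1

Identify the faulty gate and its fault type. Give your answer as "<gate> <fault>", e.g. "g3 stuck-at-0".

Fault-free values for test 1 (A=0, B=1, C=0): g1=1, g2=1, g3=0, g4=1, g5=1, giving Y=1. Observed 0.
Test 1: faults giving observed 0 are {g1 stuck-at-0, g2 stuck-at-0, g3 stuck-at-1, g4 stuck-at-0, g5 stuck-at-0}.
Test 2 (A=1, B=0, C=0): fault-free g1=1, g2=0, g3=0, g4=1, g5=1 → 1; observed 1. Eliminates g1 stuck-at-0, g3 stuck-at-1, g4 stuck-at-0, g5 stuck-at-0.
Only g2 stuck-at-0 is consistent with every test.

g2 stuck-at-0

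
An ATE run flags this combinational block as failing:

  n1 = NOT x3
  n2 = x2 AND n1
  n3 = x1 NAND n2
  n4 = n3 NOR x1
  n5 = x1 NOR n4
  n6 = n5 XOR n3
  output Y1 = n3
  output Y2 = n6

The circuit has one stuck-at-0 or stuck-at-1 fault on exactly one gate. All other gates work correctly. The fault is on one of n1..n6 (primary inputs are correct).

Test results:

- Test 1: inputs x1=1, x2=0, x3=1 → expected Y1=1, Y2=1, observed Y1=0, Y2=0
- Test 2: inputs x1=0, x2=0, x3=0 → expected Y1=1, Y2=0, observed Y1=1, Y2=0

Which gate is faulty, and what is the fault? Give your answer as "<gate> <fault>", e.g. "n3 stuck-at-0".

n2 stuck-at-1

Fault-free values for test 1 (x1=1, x2=0, x3=1): n1=0, n2=0, n3=1, n4=0, n5=0, n6=1, giving Y1=1, Y2=1. Observed Y1=0, Y2=0.
Test 1: faults giving observed Y1=0, Y2=0 are {n2 stuck-at-1, n3 stuck-at-0}.
Test 2 (x1=0, x2=0, x3=0): fault-free n1=1, n2=0, n3=1, n4=0, n5=1, n6=0 → Y1=1, Y2=0; observed Y1=1, Y2=0. Eliminates n3 stuck-at-0.
Only n2 stuck-at-1 is consistent with every test.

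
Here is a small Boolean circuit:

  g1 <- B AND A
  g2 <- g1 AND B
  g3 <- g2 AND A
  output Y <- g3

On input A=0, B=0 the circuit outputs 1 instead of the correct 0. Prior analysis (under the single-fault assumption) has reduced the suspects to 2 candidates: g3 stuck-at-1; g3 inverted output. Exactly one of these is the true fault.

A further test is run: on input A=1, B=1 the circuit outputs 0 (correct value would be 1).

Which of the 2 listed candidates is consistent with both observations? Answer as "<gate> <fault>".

Evaluate each candidate on input A=1, B=1:
  g3 stuck-at-1: g1=1, g2=1, g3=1 [stuck-at-1] → 1 — eliminated
  g3 inverted output: g1=1, g2=1, g3=0 [inverted output] → 0 — matches
Only g3 inverted output reproduces the observed 0.

g3 inverted output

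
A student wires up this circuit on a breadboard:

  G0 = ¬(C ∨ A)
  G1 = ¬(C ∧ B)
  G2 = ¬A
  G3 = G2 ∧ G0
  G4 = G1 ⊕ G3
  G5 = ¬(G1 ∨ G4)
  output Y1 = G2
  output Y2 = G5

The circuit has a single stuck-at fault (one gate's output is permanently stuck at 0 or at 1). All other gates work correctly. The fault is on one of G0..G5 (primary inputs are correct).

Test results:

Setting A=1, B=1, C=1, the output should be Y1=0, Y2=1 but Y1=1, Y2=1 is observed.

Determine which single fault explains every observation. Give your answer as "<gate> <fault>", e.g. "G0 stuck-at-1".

Fault-free values for test 1 (A=1, B=1, C=1): G0=0, G1=0, G2=0, G3=0, G4=0, G5=1, giving Y1=0, Y2=1. Observed Y1=1, Y2=1.
Test 1: faults giving observed Y1=1, Y2=1 are {G2 stuck-at-1}.
Only G2 stuck-at-1 is consistent with every test.

G2 stuck-at-1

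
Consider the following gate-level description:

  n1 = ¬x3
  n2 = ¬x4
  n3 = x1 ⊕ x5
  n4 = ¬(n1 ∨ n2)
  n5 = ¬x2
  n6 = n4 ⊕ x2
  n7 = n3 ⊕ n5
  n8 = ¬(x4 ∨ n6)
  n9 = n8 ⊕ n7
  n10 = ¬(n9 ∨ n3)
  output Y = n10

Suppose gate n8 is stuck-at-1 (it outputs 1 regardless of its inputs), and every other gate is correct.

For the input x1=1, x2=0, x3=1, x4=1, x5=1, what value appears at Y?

1

Propagate with n8 forced: n1=0, n2=0, n3=0, n4=1, n5=1, n6=1, n7=1, n8=1 [stuck-at-1], n9=0, n10=1.
So Y = 1. (Without the fault it would be 0.)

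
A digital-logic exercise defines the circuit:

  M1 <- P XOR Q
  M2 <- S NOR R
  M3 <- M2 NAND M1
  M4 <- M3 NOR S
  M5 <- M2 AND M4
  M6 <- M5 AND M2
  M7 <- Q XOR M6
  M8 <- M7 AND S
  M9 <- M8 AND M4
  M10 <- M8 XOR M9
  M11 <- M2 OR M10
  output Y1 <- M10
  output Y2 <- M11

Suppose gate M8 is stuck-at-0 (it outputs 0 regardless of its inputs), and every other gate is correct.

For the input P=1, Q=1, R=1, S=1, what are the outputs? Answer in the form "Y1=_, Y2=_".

Y1=0, Y2=0

Propagate with M8 forced: M1=0, M2=0, M3=1, M4=0, M5=0, M6=0, M7=1, M8=0 [stuck-at-0], M9=0, M10=0, M11=0.
So the outputs are Y1=0, Y2=0. (Without the fault they would be Y1=1, Y2=1.)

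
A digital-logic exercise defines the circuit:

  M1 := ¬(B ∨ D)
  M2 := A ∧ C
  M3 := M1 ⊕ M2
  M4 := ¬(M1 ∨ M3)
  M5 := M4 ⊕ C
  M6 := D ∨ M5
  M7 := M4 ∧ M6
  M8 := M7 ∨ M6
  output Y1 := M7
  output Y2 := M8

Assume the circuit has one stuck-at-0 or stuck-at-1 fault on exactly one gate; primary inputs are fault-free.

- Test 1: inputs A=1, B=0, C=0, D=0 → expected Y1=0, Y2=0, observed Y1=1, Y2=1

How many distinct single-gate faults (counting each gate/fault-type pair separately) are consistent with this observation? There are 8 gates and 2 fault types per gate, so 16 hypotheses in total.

Fault-free: M1=1, M2=0, M3=1, M4=0, M5=0, M6=0, M7=0, M8=0 → Y1=0, Y2=0. Observed Y1=1, Y2=1.
  M1: stuck-at-0 ✓; others ✗
  M2: none of the 2 fault types match ✗
  M3: none of the 2 fault types match ✗
  M4: stuck-at-1 ✓; others ✗
  M5: none of the 2 fault types match ✗
  M6: none of the 2 fault types match ✗
  M7: stuck-at-1 ✓; others ✗
  M8: none of the 2 fault types match ✗
Consistent faults: {M1 stuck-at-0, M4 stuck-at-1, M7 stuck-at-1} — 3 in all.

3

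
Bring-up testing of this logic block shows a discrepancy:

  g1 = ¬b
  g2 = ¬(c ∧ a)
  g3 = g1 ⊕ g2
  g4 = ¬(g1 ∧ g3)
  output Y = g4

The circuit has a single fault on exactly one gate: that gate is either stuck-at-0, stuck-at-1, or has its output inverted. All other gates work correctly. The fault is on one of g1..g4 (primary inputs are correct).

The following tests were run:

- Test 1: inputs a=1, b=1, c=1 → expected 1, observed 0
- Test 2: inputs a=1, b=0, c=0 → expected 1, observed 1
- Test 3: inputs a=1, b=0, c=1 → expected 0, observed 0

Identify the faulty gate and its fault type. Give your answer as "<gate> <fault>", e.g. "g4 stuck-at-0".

Fault-free values for test 1 (a=1, b=1, c=1): g1=0, g2=0, g3=0, g4=1, giving Y=1. Observed 0.
Test 1: faults giving observed 0 are {g1 stuck-at-1, g1 inverted output, g4 stuck-at-0, g4 inverted output}.
Test 2 (a=1, b=0, c=0): fault-free g1=1, g2=1, g3=0, g4=1 → 1; observed 1. Eliminates g4 stuck-at-0, g4 inverted output.
Test 3 (a=1, b=0, c=1): fault-free g1=1, g2=0, g3=1, g4=0 → 0; observed 0. Eliminates g1 inverted output.
Only g1 stuck-at-1 is consistent with every test.

g1 stuck-at-1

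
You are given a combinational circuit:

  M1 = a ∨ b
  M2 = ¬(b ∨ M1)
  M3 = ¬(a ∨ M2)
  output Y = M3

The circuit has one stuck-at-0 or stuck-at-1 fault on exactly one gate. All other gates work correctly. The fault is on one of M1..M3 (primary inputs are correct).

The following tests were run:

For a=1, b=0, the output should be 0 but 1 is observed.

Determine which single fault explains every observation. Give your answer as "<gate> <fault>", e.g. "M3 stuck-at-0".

M3 stuck-at-1

Fault-free values for test 1 (a=1, b=0): M1=1, M2=0, M3=0, giving Y=0. Observed 1.
Test 1: faults giving observed 1 are {M3 stuck-at-1}.
Only M3 stuck-at-1 is consistent with every test.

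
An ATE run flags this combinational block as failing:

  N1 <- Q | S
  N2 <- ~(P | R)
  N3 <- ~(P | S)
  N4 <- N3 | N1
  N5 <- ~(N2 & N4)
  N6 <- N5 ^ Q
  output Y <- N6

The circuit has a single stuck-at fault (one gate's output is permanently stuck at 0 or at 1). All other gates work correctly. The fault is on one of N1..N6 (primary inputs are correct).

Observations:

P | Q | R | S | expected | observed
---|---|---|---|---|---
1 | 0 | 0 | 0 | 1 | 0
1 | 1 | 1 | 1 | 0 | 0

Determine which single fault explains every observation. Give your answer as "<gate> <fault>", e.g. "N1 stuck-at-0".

N6 stuck-at-0

Fault-free values for test 1 (P=1, Q=0, R=0, S=0): N1=0, N2=0, N3=0, N4=0, N5=1, N6=1, giving Y=1. Observed 0.
Test 1: faults giving observed 0 are {N5 stuck-at-0, N6 stuck-at-0}.
Test 2 (P=1, Q=1, R=1, S=1): fault-free N1=1, N2=0, N3=0, N4=1, N5=1, N6=0 → 0; observed 0. Eliminates N5 stuck-at-0.
Only N6 stuck-at-0 is consistent with every test.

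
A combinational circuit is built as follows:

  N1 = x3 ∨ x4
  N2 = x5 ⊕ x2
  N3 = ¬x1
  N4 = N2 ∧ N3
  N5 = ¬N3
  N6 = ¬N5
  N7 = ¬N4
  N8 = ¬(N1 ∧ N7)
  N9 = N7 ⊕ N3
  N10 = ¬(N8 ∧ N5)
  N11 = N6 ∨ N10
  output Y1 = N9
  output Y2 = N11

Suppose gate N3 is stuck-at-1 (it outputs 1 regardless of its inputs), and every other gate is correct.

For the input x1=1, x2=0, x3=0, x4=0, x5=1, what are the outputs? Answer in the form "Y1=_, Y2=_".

Y1=1, Y2=1

Propagate with N3 forced: N1=0, N2=1, N3=1 [stuck-at-1], N4=1, N5=0, N6=1, N7=0, N8=1, N9=1, N10=1, N11=1.
So the outputs are Y1=1, Y2=1. (Without the fault they would be Y1=1, Y2=0.)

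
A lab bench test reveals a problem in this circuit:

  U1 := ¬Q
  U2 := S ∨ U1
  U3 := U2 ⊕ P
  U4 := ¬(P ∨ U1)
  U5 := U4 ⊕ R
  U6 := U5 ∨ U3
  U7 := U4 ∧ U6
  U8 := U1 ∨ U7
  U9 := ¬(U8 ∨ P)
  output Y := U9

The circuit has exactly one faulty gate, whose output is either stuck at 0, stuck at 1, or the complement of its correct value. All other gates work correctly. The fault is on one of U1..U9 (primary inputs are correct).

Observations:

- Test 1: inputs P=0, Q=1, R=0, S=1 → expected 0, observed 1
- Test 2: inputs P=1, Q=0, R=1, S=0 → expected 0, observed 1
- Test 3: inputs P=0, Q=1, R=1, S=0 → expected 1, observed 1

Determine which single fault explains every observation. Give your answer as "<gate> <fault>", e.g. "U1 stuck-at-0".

U9 stuck-at-1

Fault-free values for test 1 (P=0, Q=1, R=0, S=1): U1=0, U2=1, U3=1, U4=1, U5=1, U6=1, U7=1, U8=1, U9=0, giving Y=0. Observed 1.
Test 1: faults giving observed 1 are {U4 stuck-at-0, U4 inverted output, U6 stuck-at-0, U6 inverted output, U7 stuck-at-0, U7 inverted output, U8 stuck-at-0, U8 inverted output, U9 stuck-at-1, U9 inverted output}.
Test 2 (P=1, Q=0, R=1, S=0): fault-free U1=1, U2=1, U3=0, U4=0, U5=1, U6=1, U7=0, U8=1, U9=0 → 0; observed 1. Eliminates U4 stuck-at-0, U4 inverted output, U6 stuck-at-0, U6 inverted output, U7 stuck-at-0, U7 inverted output, U8 stuck-at-0, U8 inverted output.
Test 3 (P=0, Q=1, R=1, S=0): fault-free U1=0, U2=0, U3=0, U4=1, U5=0, U6=0, U7=0, U8=0, U9=1 → 1; observed 1. Eliminates U9 inverted output.
Only U9 stuck-at-1 is consistent with every test.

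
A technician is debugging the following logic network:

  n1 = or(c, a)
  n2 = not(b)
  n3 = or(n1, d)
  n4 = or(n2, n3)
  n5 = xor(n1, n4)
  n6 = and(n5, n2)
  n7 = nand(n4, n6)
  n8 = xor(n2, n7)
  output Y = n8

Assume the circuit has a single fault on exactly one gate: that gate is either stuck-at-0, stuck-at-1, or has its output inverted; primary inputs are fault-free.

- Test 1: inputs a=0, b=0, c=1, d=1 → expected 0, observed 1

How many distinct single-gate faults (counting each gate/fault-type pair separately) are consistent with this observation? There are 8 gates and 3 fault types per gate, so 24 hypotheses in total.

Fault-free: n1=1, n2=1, n3=1, n4=1, n5=0, n6=0, n7=1, n8=0 → 0. Observed 1.
  n1: stuck-at-0, inverted output ✓; others ✗
  n2: stuck-at-0, inverted output ✓; others ✗
  n3: none of the 3 fault types match ✗
  n4: none of the 3 fault types match ✗
  n5: stuck-at-1, inverted output ✓; others ✗
  n6: stuck-at-1, inverted output ✓; others ✗
  n7: stuck-at-0, inverted output ✓; others ✗
  n8: stuck-at-1, inverted output ✓; others ✗
Consistent faults: {n1 stuck-at-0, n1 inverted output, n2 stuck-at-0, n2 inverted output, n5 stuck-at-1, n5 inverted output, n6 stuck-at-1, n6 inverted output, n7 stuck-at-0, n7 inverted output, n8 stuck-at-1, n8 inverted output} — 12 in all.

12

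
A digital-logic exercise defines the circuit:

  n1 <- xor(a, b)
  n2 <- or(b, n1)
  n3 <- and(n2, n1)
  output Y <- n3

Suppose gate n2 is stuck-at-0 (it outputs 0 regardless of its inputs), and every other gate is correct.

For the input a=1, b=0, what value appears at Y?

0

Propagate with n2 forced: n1=1, n2=0 [stuck-at-0], n3=0.
So Y = 0. (Without the fault it would be 1.)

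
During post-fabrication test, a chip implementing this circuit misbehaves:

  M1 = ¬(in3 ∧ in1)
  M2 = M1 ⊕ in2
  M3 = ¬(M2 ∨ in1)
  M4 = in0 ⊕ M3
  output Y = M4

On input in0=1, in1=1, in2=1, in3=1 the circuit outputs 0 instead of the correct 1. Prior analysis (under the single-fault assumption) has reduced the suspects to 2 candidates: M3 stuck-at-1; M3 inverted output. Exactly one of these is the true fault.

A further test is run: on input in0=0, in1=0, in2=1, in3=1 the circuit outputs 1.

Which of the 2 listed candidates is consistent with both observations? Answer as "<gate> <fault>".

Evaluate each candidate on input in0=0, in1=0, in2=1, in3=1:
  M3 stuck-at-1: M1=1, M2=0, M3=1 [stuck-at-1], M4=1 → 1 — matches
  M3 inverted output: M1=1, M2=0, M3=0 [inverted output], M4=0 → 0 — eliminated
Only M3 stuck-at-1 reproduces the observed 1.

M3 stuck-at-1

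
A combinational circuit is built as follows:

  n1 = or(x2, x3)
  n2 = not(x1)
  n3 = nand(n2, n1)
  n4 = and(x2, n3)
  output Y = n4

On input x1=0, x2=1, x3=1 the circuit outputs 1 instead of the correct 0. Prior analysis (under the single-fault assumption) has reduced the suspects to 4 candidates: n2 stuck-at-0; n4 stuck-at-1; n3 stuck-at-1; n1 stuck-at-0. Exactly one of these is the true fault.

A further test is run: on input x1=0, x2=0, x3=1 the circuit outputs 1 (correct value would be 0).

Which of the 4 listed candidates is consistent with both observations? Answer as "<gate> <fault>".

n4 stuck-at-1

Evaluate each candidate on input x1=0, x2=0, x3=1:
  n2 stuck-at-0: n1=1, n2=0 [stuck-at-0], n3=1, n4=0 → 0 — eliminated
  n4 stuck-at-1: n1=1, n2=1, n3=0, n4=1 [stuck-at-1] → 1 — matches
  n3 stuck-at-1: n1=1, n2=1, n3=1 [stuck-at-1], n4=0 → 0 — eliminated
  n1 stuck-at-0: n1=0 [stuck-at-0], n2=1, n3=1, n4=0 → 0 — eliminated
Only n4 stuck-at-1 reproduces the observed 1.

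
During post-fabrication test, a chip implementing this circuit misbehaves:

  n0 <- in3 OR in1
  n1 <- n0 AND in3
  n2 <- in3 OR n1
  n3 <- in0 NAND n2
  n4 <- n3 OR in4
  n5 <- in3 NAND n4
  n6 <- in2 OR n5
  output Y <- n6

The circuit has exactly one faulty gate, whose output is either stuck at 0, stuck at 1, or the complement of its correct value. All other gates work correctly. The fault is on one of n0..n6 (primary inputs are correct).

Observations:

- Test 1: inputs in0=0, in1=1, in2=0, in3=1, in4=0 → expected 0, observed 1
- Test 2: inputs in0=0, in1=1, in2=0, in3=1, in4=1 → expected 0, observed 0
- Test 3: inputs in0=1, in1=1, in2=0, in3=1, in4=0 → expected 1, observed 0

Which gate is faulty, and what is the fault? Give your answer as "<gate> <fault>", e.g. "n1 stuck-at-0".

n3 inverted output

Fault-free values for test 1 (in0=0, in1=1, in2=0, in3=1, in4=0): n0=1, n1=1, n2=1, n3=1, n4=1, n5=0, n6=0, giving Y=0. Observed 1.
Test 1: faults giving observed 1 are {n3 stuck-at-0, n3 inverted output, n4 stuck-at-0, n4 inverted output, n5 stuck-at-1, n5 inverted output, n6 stuck-at-1, n6 inverted output}.
Test 2 (in0=0, in1=1, in2=0, in3=1, in4=1): fault-free n0=1, n1=1, n2=1, n3=1, n4=1, n5=0, n6=0 → 0; observed 0. Eliminates n4 stuck-at-0, n4 inverted output, n5 stuck-at-1, n5 inverted output, n6 stuck-at-1, n6 inverted output.
Test 3 (in0=1, in1=1, in2=0, in3=1, in4=0): fault-free n0=1, n1=1, n2=1, n3=0, n4=0, n5=1, n6=1 → 1; observed 0. Eliminates n3 stuck-at-0.
Only n3 inverted output is consistent with every test.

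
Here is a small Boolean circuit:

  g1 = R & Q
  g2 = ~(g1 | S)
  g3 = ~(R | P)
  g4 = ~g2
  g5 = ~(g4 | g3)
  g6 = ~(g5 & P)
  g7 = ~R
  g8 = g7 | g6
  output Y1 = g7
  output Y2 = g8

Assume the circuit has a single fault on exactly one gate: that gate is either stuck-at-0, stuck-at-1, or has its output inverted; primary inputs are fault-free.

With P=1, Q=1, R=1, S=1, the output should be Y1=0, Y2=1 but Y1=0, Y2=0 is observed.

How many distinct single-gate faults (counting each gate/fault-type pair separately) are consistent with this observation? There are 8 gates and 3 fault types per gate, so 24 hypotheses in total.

10

Fault-free: g1=1, g2=0, g3=0, g4=1, g5=0, g6=1, g7=0, g8=1 → Y1=0, Y2=1. Observed Y1=0, Y2=0.
  g1: none of the 3 fault types match ✗
  g2: stuck-at-1, inverted output ✓; others ✗
  g3: none of the 3 fault types match ✗
  g4: stuck-at-0, inverted output ✓; others ✗
  g5: stuck-at-1, inverted output ✓; others ✗
  g6: stuck-at-0, inverted output ✓; others ✗
  g7: none of the 3 fault types match ✗
  g8: stuck-at-0, inverted output ✓; others ✗
Consistent faults: {g2 stuck-at-1, g2 inverted output, g4 stuck-at-0, g4 inverted output, g5 stuck-at-1, g5 inverted output, g6 stuck-at-0, g6 inverted output, g8 stuck-at-0, g8 inverted output} — 10 in all.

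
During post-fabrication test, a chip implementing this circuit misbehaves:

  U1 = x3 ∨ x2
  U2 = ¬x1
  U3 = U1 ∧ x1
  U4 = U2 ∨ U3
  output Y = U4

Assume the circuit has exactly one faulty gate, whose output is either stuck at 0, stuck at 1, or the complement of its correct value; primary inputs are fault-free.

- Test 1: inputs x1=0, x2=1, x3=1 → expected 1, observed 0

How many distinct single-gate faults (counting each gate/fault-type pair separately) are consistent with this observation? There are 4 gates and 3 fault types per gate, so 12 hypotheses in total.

Fault-free: U1=1, U2=1, U3=0, U4=1 → 1. Observed 0.
  U1 stuck-at-0: output 1 ✗
  U1 stuck-at-1: output 1 ✗
  U1 inverted output: output 1 ✗
  U2 stuck-at-0: output 0 ✓
  U2 stuck-at-1: output 1 ✗
  U2 inverted output: output 0 ✓
  U3 stuck-at-0: output 1 ✗
  U3 stuck-at-1: output 1 ✗
  U3 inverted output: output 1 ✗
  U4 stuck-at-0: output 0 ✓
  U4 stuck-at-1: output 1 ✗
  U4 inverted output: output 0 ✓
Consistent faults: {U2 stuck-at-0, U2 inverted output, U4 stuck-at-0, U4 inverted output} — 4 in all.

4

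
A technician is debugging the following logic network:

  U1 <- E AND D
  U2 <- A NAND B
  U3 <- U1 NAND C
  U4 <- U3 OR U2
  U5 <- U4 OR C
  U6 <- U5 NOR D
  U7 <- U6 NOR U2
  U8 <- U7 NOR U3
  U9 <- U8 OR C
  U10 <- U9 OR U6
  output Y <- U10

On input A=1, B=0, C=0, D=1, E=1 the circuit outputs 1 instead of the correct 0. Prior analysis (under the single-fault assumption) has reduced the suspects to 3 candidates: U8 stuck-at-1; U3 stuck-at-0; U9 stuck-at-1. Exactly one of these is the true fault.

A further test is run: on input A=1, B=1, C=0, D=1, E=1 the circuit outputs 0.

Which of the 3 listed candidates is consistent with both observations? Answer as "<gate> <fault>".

Evaluate each candidate on input A=1, B=1, C=0, D=1, E=1:
  U8 stuck-at-1: U1=1, U2=0, U3=1, U4=1, U5=1, U6=0, U7=1, U8=1 [stuck-at-1], U9=1, U10=1 → 1 — eliminated
  U3 stuck-at-0: U1=1, U2=0, U3=0 [stuck-at-0], U4=0, U5=0, U6=0, U7=1, U8=0, U9=0, U10=0 → 0 — matches
  U9 stuck-at-1: U1=1, U2=0, U3=1, U4=1, U5=1, U6=0, U7=1, U8=0, U9=1 [stuck-at-1], U10=1 → 1 — eliminated
Only U3 stuck-at-0 reproduces the observed 0.

U3 stuck-at-0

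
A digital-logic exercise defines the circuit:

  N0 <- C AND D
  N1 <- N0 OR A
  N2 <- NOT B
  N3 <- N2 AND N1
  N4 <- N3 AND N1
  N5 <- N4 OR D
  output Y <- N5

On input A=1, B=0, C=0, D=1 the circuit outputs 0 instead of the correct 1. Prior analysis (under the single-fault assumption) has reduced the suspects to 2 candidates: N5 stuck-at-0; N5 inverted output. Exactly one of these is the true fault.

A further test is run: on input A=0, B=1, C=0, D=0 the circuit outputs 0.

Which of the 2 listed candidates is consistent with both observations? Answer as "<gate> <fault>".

Evaluate each candidate on input A=0, B=1, C=0, D=0:
  N5 stuck-at-0: N0=0, N1=0, N2=0, N3=0, N4=0, N5=0 [stuck-at-0] → 0 — matches
  N5 inverted output: N0=0, N1=0, N2=0, N3=0, N4=0, N5=1 [inverted output] → 1 — eliminated
Only N5 stuck-at-0 reproduces the observed 0.

N5 stuck-at-0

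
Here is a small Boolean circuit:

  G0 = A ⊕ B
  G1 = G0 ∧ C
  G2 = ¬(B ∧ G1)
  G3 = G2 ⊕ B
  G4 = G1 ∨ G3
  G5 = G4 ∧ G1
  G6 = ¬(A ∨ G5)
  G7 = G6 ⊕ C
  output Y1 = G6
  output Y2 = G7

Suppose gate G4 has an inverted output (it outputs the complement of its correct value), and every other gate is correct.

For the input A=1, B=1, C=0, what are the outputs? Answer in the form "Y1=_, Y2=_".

Y1=0, Y2=0

Propagate with G4 forced: G0=0, G1=0, G2=1, G3=0, G4=1 [inverted output], G5=0, G6=0, G7=0.
So the outputs are Y1=0, Y2=0. (Same as the fault-free value — the fault is masked on this input.)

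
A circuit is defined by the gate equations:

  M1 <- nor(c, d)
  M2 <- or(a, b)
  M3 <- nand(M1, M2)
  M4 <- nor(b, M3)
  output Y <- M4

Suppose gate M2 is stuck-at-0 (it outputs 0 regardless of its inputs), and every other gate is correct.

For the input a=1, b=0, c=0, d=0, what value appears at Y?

Propagate with M2 forced: M1=1, M2=0 [stuck-at-0], M3=1, M4=0.
So Y = 0. (Without the fault it would be 1.)

0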